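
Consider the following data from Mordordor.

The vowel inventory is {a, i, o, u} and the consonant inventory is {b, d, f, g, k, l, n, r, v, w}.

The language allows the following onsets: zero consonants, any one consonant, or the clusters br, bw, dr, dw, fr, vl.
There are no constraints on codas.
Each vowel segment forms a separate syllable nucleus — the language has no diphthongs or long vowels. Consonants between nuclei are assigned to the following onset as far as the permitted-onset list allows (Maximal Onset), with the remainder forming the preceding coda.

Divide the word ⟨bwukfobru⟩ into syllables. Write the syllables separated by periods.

The vowels are u, o, u — 3 nuclei, so 3 syllables.
Between /u/ (V1) and /o/ (V2): /kf/; trying suffixes from longest down, /f/ is the first permitted one, so coda /k/ | onset /f/.
Between /o/ (V2) and /u/ (V3): /br/ — entire cluster is a permitted onset → onset /br/, coda ∅.

bwuk.fo.bru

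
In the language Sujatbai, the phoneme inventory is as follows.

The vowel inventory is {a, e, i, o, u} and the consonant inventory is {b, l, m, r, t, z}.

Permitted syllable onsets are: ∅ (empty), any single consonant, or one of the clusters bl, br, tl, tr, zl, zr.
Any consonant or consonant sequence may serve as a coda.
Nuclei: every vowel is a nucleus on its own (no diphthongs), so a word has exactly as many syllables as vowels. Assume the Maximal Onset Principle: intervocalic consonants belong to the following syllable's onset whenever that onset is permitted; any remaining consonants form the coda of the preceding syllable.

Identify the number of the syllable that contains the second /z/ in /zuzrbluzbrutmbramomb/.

Vowels present: u, u, u, a, o; each is a nucleus, giving 5 syllables.
Between /u/ (V1) and /u/ (V2): /zrbl/ splits as /zr/ + /bl/ (/bl/ is the longest suffix that is a licit onset).
Between /u/ (V2) and /u/ (V3): /zbr/ — longest licit onset from the right is /br/, leaving /z/ as coda.
Between /u/ (V3) and /a/ (V4): /tmbr/ splits as /tm/ + /br/ (/br/ is the longest suffix that is a licit onset).
Between /a/ (V4) and /o/ (V5): /m/ → onset of the next syllable (single consonants are always licit onsets).
Syllabification: zuzr.bluz.brutm.bra.momb.
The second /z/ is in the coda of syllable 1 (/zuzr/).

1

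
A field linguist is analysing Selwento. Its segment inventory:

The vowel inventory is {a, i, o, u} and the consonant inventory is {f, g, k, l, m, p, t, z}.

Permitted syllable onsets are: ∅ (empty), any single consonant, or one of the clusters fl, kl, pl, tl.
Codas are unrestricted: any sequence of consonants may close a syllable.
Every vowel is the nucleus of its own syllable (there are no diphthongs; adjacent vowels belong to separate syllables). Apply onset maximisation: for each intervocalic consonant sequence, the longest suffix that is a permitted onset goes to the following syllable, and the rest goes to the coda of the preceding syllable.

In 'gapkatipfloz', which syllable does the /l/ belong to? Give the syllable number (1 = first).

4

Vowels present: a, a, i, o; each is a nucleus, giving 4 syllables.
/a…a/ gap (V1→V2): /pk/ splits as /p/ + /k/ (/k/ is the longest suffix that is a licit onset).
/a…i/ gap (V2→V3): just /t/ — single C goes to the following onset.
/i…o/ gap (V3→V4): /pfl/ — longest licit onset from the right is /fl/, leaving /p/ as coda.
Putting it together: gap.ka.tip.floz.
The /l/ is in the onset of syllable 4 (/floz/).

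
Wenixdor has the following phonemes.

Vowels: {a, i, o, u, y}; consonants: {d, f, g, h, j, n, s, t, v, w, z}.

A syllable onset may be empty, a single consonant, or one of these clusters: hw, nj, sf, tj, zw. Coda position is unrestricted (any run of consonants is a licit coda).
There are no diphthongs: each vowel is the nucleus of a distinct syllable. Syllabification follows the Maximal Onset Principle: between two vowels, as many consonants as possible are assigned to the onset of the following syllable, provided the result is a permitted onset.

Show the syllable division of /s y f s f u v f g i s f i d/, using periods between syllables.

syf.sfuvf.gi.sfid

The vowels are y, u, i, i — 4 nuclei, so 4 syllables.
σ1/σ2 boundary: /fsf/ — longest licit onset from the right is /sf/, leaving /f/ as coda.
σ2/σ3 boundary: /vfg/; trying suffixes from longest down, /g/ is the first permitted one, so coda /vf/ | onset /g/.
σ3/σ4 boundary: /sf/ is a licit onset in full, so it all attaches to the next syllable.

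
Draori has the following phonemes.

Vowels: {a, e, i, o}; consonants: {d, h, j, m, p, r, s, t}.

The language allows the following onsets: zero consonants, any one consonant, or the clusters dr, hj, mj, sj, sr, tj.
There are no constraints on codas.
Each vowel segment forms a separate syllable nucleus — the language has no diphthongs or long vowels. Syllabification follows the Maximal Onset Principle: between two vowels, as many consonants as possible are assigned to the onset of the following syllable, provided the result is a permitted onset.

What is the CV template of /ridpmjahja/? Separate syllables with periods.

CVCC.CCV.CCV

Vowels present: i, a, a; each is a nucleus, giving 3 syllables.
V1 /i/ – V2 /a/: /dpmj/ — longest licit onset from the right is /mj/, leaving /dp/ as coda.
V2 /a/ – V3 /a/: /hj/ is a licit onset in full, so it all attaches to the next syllable.
Putting it together: ridp.mja.hja.
Mapping each syllable to C/V: /ridp/ → CVCC, /mja/ → CCV, /hja/ → CCV.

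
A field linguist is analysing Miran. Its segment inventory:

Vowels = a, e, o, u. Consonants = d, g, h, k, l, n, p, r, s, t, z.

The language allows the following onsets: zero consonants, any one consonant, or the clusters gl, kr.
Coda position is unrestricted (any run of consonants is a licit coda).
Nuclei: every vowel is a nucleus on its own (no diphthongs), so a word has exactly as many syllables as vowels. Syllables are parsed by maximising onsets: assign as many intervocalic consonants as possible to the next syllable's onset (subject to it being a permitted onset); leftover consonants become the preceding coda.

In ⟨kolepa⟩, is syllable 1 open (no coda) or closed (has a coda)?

Vowels present: o, e, a; each is a nucleus, giving 3 syllables.
V1 /o/ – V2 /e/: /l/ → onset of the next syllable (single consonants are always licit onsets).
V2 /e/ – V3 /a/: /p/ → onset of the next syllable (single consonants are always licit onsets).
Result: ko.le.pa.
Syllable 1 is /ko/; it ends in its nucleus with no coda, so it is open.

open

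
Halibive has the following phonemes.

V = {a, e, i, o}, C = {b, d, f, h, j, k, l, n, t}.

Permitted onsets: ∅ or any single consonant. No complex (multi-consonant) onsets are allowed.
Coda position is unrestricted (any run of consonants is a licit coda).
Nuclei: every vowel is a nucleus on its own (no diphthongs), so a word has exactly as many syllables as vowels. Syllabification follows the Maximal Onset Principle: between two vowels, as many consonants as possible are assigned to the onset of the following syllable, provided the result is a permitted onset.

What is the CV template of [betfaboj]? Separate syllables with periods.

CVC.CV.CVC

Nuclei (vowels): e, a, o → 3 syllables.
Between /e/ (V1) and /a/ (V2): /tf/ — longest licit onset from the right is /f/, leaving /t/ as coda.
Between /a/ (V2) and /o/ (V3): /b/ → onset of the next syllable (single consonants are always licit onsets).
Syllabification: bet.fa.boj.
Mapping each syllable to C/V: /bet/ → CVC, /fa/ → CV, /boj/ → CVC.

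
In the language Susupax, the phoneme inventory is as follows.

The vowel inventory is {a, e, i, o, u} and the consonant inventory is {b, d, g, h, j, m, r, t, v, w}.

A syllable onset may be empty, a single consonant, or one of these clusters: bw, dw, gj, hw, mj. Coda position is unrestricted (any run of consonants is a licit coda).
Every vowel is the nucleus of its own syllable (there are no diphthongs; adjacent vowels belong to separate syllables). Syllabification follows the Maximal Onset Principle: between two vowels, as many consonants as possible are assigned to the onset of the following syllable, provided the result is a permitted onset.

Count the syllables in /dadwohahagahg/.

Vowels present: a, o, a, a, a; each is a nucleus, giving 5 syllables.

5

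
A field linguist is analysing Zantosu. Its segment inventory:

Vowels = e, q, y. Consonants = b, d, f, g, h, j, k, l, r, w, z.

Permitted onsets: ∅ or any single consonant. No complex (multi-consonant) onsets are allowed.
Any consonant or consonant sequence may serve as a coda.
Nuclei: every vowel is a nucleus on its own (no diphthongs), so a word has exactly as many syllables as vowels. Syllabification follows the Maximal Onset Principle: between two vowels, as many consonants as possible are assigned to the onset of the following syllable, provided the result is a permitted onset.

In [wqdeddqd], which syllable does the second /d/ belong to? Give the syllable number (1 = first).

2

Vowels present: q, e, q; each is a nucleus, giving 3 syllables.
V1 /q/ – V2 /e/: /d/ is a single consonant, so it becomes the next onset.
V2 /e/ – V3 /q/: /dd/; trying suffixes from longest down, /d/ is the first permitted one, so coda /d/ | onset /d/.
So the parse is wq.ded.dqd.
The second /d/ is in the coda of syllable 2 (/ded/).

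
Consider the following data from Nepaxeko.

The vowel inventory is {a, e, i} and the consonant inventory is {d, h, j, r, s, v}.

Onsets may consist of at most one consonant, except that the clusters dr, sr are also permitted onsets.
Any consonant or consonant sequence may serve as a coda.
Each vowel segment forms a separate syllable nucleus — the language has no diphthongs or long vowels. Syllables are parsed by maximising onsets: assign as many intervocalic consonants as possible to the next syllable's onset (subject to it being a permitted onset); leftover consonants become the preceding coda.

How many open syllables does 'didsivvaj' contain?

0

Vowels present: i, i, a; each is a nucleus, giving 3 syllables.
Between /i/ (V1) and /i/ (V2): cluster /ds/ — the longest permitted-onset suffix is /s/; onset = /s/, preceding coda = /d/.
Between /i/ (V2) and /a/ (V3): cluster /vv/ — the longest permitted-onset suffix is /v/; onset = /v/, preceding coda = /v/.
So the parse is did.siv.vaj.
Classifying each syllable: /did/ (closed), /siv/ (closed), /vaj/ (closed).
Open syllables: 0.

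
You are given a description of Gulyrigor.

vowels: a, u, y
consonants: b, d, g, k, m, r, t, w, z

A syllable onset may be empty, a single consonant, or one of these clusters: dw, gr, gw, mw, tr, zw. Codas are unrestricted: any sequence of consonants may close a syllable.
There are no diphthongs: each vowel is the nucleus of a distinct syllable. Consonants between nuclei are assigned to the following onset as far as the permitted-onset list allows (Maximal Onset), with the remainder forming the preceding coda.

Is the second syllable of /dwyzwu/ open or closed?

Vowels present: y, u; each is a nucleus, giving 2 syllables.
/y…u/ gap (V1→V2): cluster /zw/ — /zw/ is itself a permitted onset, so the whole cluster goes right; preceding coda = ∅.
Putting it together: dwy.zwu.
Syllable 2 is /zwu/; it ends in its nucleus with no coda, so it is open.

open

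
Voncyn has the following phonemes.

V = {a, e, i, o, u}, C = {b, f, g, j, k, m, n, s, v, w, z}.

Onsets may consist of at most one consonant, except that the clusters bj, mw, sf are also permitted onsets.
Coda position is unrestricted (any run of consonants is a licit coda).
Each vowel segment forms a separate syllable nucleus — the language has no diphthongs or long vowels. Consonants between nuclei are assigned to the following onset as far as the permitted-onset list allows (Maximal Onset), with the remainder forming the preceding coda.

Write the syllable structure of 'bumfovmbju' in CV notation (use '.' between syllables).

Vowels present: u, o, u; each is a nucleus, giving 3 syllables.
/u…o/ gap (V1→V2): cluster /mf/ — the longest permitted-onset suffix is /f/; onset = /f/, preceding coda = /m/.
/o…u/ gap (V2→V3): cluster /vmbj/ — the longest permitted-onset suffix is /bj/; onset = /bj/, preceding coda = /vm/.
Result: bum.fovm.bju.
Mapping each syllable to C/V: /bum/ → CVC, /fovm/ → CVCC, /bju/ → CCV.

CVC.CVCC.CCV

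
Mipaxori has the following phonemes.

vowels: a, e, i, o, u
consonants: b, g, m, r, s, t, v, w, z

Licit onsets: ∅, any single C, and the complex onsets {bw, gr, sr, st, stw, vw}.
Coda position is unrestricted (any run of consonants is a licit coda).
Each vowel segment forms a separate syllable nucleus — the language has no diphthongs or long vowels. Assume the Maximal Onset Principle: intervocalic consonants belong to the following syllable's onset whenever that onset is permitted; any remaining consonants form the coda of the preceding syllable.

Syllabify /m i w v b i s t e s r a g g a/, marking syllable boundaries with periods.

miwv.bi.ste.srag.ga

Nuclei (vowels): i, i, e, a, a → 5 syllables.
/i…i/ gap (V1→V2): /wvb/; trying suffixes from longest down, /b/ is the first permitted one, so coda /wv/ | onset /b/.
/i…e/ gap (V2→V3): cluster /st/ — /st/ is itself a permitted onset, so the whole cluster goes right; preceding coda = ∅.
/e…a/ gap (V3→V4): /sr/ — entire cluster is a permitted onset → onset /sr/, coda ∅.
/a…a/ gap (V4→V5): cluster /gg/ — the longest permitted-onset suffix is /g/; onset = /g/, preceding coda = /g/.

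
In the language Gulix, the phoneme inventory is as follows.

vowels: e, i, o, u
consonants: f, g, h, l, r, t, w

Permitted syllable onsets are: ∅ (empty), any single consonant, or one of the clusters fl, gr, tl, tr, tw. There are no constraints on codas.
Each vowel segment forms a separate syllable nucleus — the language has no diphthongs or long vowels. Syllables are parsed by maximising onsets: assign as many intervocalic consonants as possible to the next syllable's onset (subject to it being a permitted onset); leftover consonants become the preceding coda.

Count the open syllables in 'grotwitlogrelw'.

3

Nuclei (vowels): o, i, o, e → 4 syllables.
/o…i/ gap (V1→V2): /tw/ is a licit onset in full, so it all attaches to the next syllable.
/i…o/ gap (V2→V3): /tl/ — entire cluster is a permitted onset → onset /tl/, coda ∅.
/o…e/ gap (V3→V4): cluster /gr/ — /gr/ is itself a permitted onset, so the whole cluster goes right; preceding coda = ∅.
Putting it together: gro.twi.tlo.grelw.
Classifying each syllable: /gro/ (open), /twi/ (open), /tlo/ (open), /grelw/ (closed).
Open syllables: 3.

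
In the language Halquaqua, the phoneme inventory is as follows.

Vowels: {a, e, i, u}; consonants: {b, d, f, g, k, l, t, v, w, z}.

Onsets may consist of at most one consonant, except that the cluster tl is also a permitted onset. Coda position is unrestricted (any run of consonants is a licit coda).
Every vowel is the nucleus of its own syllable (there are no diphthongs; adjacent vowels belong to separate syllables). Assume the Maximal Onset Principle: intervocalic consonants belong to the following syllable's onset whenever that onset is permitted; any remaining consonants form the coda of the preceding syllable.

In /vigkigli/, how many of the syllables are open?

1

Vowels present: i, i, i; each is a nucleus, giving 3 syllables.
Between /i/ (V1) and /i/ (V2): cluster /gk/ — the longest permitted-onset suffix is /k/; onset = /k/, preceding coda = /g/.
Between /i/ (V2) and /i/ (V3): /gl/; trying suffixes from longest down, /l/ is the first permitted one, so coda /g/ | onset /l/.
Putting it together: vig.kig.li.
Classifying each syllable: /vig/ (closed), /kig/ (closed), /li/ (open).
Open syllables: 1.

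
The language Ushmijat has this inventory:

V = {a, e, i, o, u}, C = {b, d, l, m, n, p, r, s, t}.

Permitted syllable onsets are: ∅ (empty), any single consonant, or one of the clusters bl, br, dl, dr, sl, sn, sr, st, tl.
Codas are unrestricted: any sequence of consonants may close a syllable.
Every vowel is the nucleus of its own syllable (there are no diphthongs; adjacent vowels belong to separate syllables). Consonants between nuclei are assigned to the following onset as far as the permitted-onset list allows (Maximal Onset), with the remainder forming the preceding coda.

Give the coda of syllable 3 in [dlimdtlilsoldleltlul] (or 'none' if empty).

l

The vowels are i, i, o, e, u — 5 nuclei, so 5 syllables.
σ1/σ2 boundary: cluster /mdtl/ — the longest permitted-onset suffix is /tl/; onset = /tl/, preceding coda = /md/.
σ2/σ3 boundary: /ls/; trying suffixes from longest down, /s/ is the first permitted one, so coda /l/ | onset /s/.
σ3/σ4 boundary: /ldl/ — longest licit onset from the right is /dl/, leaving /l/ as coda.
σ4/σ5 boundary: /ltl/ — longest licit onset from the right is /tl/, leaving /l/ as coda.
Syllabification: dlimd.tlil.sol.dlel.tlul.
Syllable 3 is /sol/: onset /s/, nucleus /o/, coda /l/.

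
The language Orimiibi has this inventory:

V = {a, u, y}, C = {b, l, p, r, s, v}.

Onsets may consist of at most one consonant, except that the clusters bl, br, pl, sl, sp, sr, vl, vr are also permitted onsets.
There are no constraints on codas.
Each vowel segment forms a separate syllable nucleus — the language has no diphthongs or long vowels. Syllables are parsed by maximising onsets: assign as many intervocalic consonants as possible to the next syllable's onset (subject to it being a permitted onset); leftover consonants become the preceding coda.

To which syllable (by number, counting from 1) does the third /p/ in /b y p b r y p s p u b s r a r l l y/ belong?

3

Nuclei (vowels): y, y, u, a, y → 5 syllables.
σ1/σ2 boundary: /pbr/; trying suffixes from longest down, /br/ is the first permitted one, so coda /p/ | onset /br/.
σ2/σ3 boundary: /psp/; trying suffixes from longest down, /sp/ is the first permitted one, so coda /p/ | onset /sp/.
σ3/σ4 boundary: /bsr/ — longest licit onset from the right is /sr/, leaving /b/ as coda.
σ4/σ5 boundary: cluster /rll/ — the longest permitted-onset suffix is /l/; onset = /l/, preceding coda = /rl/.
Putting it together: byp.bryp.spub.srarl.ly.
The third /p/ is in the onset of syllable 3 (/spub/).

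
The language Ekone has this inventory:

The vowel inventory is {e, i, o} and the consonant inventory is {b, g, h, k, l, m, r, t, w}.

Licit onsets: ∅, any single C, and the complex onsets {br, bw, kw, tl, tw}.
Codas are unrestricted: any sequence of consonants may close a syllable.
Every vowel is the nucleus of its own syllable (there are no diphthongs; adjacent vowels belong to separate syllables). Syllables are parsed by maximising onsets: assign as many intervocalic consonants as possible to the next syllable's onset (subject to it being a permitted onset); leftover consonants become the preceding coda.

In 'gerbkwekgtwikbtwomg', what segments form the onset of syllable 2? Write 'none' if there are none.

kw

Vowels present: e, e, i, o; each is a nucleus, giving 4 syllables.
/e…e/ gap (V1→V2): cluster /rbkw/ — the longest permitted-onset suffix is /kw/; onset = /kw/, preceding coda = /rb/.
/e…i/ gap (V2→V3): cluster /kgtw/ — the longest permitted-onset suffix is /tw/; onset = /tw/, preceding coda = /kg/.
/i…o/ gap (V3→V4): /kbtw/; trying suffixes from longest down, /tw/ is the first permitted one, so coda /kb/ | onset /tw/.
Syllabification: gerb.kwekg.twikb.twomg.
Syllable 2 is /kwekg/: onset /kw/, nucleus /e/, coda /kg/.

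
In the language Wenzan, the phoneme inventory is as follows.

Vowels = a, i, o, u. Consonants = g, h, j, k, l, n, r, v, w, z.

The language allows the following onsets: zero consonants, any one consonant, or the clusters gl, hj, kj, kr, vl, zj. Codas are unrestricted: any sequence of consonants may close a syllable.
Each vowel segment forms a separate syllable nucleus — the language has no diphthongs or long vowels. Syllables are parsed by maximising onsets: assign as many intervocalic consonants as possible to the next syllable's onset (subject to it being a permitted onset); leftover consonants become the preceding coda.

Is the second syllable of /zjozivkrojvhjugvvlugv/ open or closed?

closed

Vowels present: o, i, o, u, u; each is a nucleus, giving 5 syllables.
V1 /o/ – V2 /i/: /z/ → onset of the next syllable (single consonants are always licit onsets).
V2 /i/ – V3 /o/: /vkr/ — longest licit onset from the right is /kr/, leaving /v/ as coda.
V3 /o/ – V4 /u/: /jvhj/ — longest licit onset from the right is /hj/, leaving /jv/ as coda.
V4 /u/ – V5 /u/: /gvvl/ — longest licit onset from the right is /vl/, leaving /gv/ as coda.
So the parse is zjo.ziv.krojv.hjugv.vlugv.
Syllable 2 is /ziv/ with coda /v/, so it is closed.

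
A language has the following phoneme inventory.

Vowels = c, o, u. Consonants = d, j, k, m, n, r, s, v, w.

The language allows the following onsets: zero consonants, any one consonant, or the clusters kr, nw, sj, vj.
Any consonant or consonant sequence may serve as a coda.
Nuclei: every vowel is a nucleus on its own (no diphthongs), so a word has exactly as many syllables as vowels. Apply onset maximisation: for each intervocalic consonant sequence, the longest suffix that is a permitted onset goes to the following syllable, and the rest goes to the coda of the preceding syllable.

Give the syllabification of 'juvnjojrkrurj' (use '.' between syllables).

juvn.jojr.krurj

Vowels present: u, o, u; each is a nucleus, giving 3 syllables.
σ1/σ2 boundary: /vnj/; trying suffixes from longest down, /j/ is the first permitted one, so coda /vn/ | onset /j/.
σ2/σ3 boundary: /jrkr/; trying suffixes from longest down, /kr/ is the first permitted one, so coda /jr/ | onset /kr/.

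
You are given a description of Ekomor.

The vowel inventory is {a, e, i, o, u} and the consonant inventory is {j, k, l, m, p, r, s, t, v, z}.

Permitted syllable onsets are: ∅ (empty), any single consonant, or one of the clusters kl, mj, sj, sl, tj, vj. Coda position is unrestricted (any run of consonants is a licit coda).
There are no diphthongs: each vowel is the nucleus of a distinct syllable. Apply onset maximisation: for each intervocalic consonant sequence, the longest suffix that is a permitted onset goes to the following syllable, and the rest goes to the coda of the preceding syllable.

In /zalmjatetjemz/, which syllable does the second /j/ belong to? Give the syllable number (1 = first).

4

Nuclei (vowels): a, a, e, e → 4 syllables.
σ1/σ2 boundary: /lmj/ splits as /l/ + /mj/ (/mj/ is the longest suffix that is a licit onset).
σ2/σ3 boundary: /t/ → onset of the next syllable (single consonants are always licit onsets).
σ3/σ4 boundary: /tj/ is a licit onset in full, so it all attaches to the next syllable.
So the parse is zal.mja.te.tjemz.
The second /j/ is in the onset of syllable 4 (/tjemz/).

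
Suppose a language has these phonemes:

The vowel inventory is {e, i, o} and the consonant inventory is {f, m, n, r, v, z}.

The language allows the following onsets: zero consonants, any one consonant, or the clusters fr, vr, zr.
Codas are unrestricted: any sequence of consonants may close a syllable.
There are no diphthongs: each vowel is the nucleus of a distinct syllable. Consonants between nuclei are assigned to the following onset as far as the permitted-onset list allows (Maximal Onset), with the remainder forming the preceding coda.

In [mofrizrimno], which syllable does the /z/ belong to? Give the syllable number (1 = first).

Vowels present: o, i, i, o; each is a nucleus, giving 4 syllables.
Between /o/ (V1) and /i/ (V2): /fr/ is a licit onset in full, so it all attaches to the next syllable.
Between /i/ (V2) and /i/ (V3): cluster /zr/ — /zr/ is itself a permitted onset, so the whole cluster goes right; preceding coda = ∅.
Between /i/ (V3) and /o/ (V4): /mn/; trying suffixes from longest down, /n/ is the first permitted one, so coda /m/ | onset /n/.
Putting it together: mo.fri.zrim.no.
The /z/ is in the onset of syllable 3 (/zrim/).

3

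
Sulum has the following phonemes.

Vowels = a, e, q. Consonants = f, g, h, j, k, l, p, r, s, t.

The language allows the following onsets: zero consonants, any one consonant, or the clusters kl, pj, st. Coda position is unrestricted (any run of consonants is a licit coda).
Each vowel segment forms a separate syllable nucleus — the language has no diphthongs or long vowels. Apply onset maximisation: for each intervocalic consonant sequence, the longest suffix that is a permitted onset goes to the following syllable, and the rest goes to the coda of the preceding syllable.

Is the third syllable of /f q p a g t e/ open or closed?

open

The vowels are q, a, e — 3 nuclei, so 3 syllables.
/q…a/ gap (V1→V2): just /p/ — single C goes to the following onset.
/a…e/ gap (V2→V3): /gt/ splits as /g/ + /t/ (/t/ is the longest suffix that is a licit onset).
Syllabification: fq.pag.te.
Syllable 3 is /te/; it ends in its nucleus with no coda, so it is open.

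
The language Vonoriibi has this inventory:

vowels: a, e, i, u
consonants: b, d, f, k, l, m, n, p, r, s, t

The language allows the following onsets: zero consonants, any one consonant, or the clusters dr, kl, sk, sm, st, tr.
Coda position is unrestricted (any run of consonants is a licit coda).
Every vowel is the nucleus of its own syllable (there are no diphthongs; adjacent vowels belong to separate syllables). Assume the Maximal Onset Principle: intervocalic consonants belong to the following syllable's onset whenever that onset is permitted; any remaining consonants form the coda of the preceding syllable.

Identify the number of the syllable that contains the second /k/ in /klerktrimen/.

The vowels are e, i, e — 3 nuclei, so 3 syllables.
Between /e/ (V1) and /i/ (V2): /rktr/ — longest licit onset from the right is /tr/, leaving /rk/ as coda.
Between /i/ (V2) and /e/ (V3): /m/ is a single consonant, so it becomes the next onset.
Putting it together: klerk.tri.men.
The second /k/ is in the coda of syllable 1 (/klerk/).

1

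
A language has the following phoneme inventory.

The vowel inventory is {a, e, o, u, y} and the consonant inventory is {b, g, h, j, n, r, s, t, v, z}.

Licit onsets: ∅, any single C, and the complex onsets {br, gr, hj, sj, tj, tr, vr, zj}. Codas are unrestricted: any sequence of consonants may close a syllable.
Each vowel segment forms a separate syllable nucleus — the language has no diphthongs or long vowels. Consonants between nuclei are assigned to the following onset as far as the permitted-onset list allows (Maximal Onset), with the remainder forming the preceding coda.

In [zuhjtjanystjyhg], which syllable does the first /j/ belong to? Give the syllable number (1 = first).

Nuclei (vowels): u, a, y, y → 4 syllables.
σ1/σ2 boundary: /hjtj/; trying suffixes from longest down, /tj/ is the first permitted one, so coda /hj/ | onset /tj/.
σ2/σ3 boundary: /n/ is a single consonant, so it becomes the next onset.
σ3/σ4 boundary: /stj/; trying suffixes from longest down, /tj/ is the first permitted one, so coda /s/ | onset /tj/.
Result: zuhj.tja.nys.tjyhg.
The first /j/ is in the coda of syllable 1 (/zuhj/).

1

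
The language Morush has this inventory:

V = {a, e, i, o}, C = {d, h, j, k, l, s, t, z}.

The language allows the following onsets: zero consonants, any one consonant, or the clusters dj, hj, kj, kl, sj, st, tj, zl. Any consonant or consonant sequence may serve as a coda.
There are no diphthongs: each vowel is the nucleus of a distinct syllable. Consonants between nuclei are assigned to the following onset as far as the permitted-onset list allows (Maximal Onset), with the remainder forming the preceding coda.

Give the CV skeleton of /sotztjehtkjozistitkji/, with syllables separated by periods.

Nuclei (vowels): o, e, o, i, i, i → 6 syllables.
σ1/σ2 boundary: /tztj/ — longest licit onset from the right is /tj/, leaving /tz/ as coda.
σ2/σ3 boundary: cluster /htkj/ — the longest permitted-onset suffix is /kj/; onset = /kj/, preceding coda = /ht/.
σ3/σ4 boundary: /z/ → onset of the next syllable (single consonants are always licit onsets).
σ4/σ5 boundary: /st/ — entire cluster is a permitted onset → onset /st/, coda ∅.
σ5/σ6 boundary: cluster /tkj/ — the longest permitted-onset suffix is /kj/; onset = /kj/, preceding coda = /t/.
Result: sotz.tjeht.kjo.zi.stit.kji.
Mapping each syllable to C/V: /sotz/ → CVCC, /tjeht/ → CCVCC, /kjo/ → CCV, /zi/ → CV, /stit/ → CCVC, /kji/ → CCV.

CVCC.CCVCC.CCV.CV.CCVC.CCV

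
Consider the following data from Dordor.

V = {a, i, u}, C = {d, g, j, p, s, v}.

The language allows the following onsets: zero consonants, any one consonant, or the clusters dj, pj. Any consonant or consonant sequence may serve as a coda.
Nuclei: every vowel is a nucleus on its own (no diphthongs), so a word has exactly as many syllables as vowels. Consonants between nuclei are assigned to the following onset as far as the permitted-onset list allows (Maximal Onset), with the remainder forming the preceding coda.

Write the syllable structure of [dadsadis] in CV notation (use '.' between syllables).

CVC.CV.CVC

The vowels are a, a, i — 3 nuclei, so 3 syllables.
σ1/σ2 boundary: /ds/ — longest licit onset from the right is /s/, leaving /d/ as coda.
σ2/σ3 boundary: /d/ → onset of the next syllable (single consonants are always licit onsets).
Result: dad.sa.dis.
Mapping each syllable to C/V: /dad/ → CVC, /sa/ → CV, /dis/ → CVC.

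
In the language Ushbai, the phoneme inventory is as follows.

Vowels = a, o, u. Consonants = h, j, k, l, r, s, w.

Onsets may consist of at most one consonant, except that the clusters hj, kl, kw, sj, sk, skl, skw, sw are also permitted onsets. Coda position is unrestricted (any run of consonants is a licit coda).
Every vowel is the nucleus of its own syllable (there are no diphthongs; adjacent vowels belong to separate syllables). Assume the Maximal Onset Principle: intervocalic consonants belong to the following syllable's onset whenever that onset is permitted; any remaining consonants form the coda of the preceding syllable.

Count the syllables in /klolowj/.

2

The vowels are o, o — 2 nuclei, so 2 syllables.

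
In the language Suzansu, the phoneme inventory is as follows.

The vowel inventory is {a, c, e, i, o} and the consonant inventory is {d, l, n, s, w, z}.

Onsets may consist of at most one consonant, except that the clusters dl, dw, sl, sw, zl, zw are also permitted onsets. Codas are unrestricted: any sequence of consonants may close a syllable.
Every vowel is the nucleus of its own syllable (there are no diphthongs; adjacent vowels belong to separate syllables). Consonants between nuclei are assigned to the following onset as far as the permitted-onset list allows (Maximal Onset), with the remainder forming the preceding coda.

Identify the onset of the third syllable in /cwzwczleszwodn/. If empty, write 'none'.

zl

Vowels present: c, c, e, o; each is a nucleus, giving 4 syllables.
σ1/σ2 boundary: /wzw/; trying suffixes from longest down, /zw/ is the first permitted one, so coda /w/ | onset /zw/.
σ2/σ3 boundary: /zl/ is a licit onset in full, so it all attaches to the next syllable.
σ3/σ4 boundary: cluster /szw/ — the longest permitted-onset suffix is /zw/; onset = /zw/, preceding coda = /s/.
Result: cw.zwc.zles.zwodn.
Syllable 3 is /zles/: onset /zl/, nucleus /e/, coda /s/.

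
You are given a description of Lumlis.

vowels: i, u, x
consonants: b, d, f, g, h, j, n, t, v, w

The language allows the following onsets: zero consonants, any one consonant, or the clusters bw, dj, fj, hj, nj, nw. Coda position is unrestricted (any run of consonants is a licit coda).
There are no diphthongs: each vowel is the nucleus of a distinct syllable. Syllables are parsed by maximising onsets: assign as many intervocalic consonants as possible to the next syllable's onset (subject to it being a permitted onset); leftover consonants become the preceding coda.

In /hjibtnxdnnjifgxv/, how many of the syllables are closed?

Nuclei (vowels): i, x, i, x → 4 syllables.
V1 /i/ – V2 /x/: /btn/ — longest licit onset from the right is /n/, leaving /bt/ as coda.
V2 /x/ – V3 /i/: /dnnj/ — longest licit onset from the right is /nj/, leaving /dn/ as coda.
V3 /i/ – V4 /x/: /fg/; trying suffixes from longest down, /g/ is the first permitted one, so coda /f/ | onset /g/.
So the parse is hjibt.nxdn.njif.gxv.
Classifying each syllable: /hjibt/ (closed), /nxdn/ (closed), /njif/ (closed), /gxv/ (closed).
Closed syllables: 4.

4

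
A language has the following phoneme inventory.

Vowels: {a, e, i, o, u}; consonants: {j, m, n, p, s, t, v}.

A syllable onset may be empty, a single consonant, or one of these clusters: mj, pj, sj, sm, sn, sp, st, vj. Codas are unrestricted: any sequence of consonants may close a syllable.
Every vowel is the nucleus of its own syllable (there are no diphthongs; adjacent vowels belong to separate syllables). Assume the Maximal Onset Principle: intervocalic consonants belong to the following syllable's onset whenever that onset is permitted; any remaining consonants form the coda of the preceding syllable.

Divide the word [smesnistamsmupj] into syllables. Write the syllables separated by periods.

sme.sni.stam.smupj

Vowels present: e, i, a, u; each is a nucleus, giving 4 syllables.
σ1/σ2 boundary: cluster /sn/ — /sn/ is itself a permitted onset, so the whole cluster goes right; preceding coda = ∅.
σ2/σ3 boundary: /st/ is a licit onset in full, so it all attaches to the next syllable.
σ3/σ4 boundary: cluster /msm/ — the longest permitted-onset suffix is /sm/; onset = /sm/, preceding coda = /m/.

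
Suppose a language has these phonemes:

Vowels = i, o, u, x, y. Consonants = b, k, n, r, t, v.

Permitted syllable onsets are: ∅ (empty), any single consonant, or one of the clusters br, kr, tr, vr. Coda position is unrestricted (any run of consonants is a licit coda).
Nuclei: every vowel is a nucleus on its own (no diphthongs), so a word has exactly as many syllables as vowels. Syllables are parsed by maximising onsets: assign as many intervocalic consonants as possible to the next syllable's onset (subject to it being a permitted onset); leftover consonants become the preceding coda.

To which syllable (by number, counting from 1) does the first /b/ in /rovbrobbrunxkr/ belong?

The vowels are o, o, u, x — 4 nuclei, so 4 syllables.
/o…o/ gap (V1→V2): /vbr/ splits as /v/ + /br/ (/br/ is the longest suffix that is a licit onset).
/o…u/ gap (V2→V3): /bbr/; trying suffixes from longest down, /br/ is the first permitted one, so coda /b/ | onset /br/.
/u…x/ gap (V3→V4): just /n/ — single C goes to the following onset.
Result: rov.brob.bru.nxkr.
The first /b/ is in the onset of syllable 2 (/brob/).

2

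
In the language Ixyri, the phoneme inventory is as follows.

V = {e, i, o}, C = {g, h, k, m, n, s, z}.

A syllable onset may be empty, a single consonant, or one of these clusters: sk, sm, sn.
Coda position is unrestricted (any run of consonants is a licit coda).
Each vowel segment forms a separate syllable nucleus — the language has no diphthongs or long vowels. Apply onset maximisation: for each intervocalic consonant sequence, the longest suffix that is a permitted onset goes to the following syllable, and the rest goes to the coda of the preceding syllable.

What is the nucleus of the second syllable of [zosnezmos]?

e

Vowels present: o, e, o; each is a nucleus, giving 3 syllables.
The second nucleus (vowel 2 from the left) is /e/.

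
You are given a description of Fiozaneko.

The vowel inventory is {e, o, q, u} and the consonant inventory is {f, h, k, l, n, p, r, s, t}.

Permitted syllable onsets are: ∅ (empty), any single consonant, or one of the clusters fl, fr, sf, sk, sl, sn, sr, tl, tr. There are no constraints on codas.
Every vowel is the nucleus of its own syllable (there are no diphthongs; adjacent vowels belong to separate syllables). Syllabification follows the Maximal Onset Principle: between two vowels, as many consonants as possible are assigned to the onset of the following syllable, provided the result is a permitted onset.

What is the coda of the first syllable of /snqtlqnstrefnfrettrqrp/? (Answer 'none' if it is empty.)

none

Vowels present: q, q, e, e, q; each is a nucleus, giving 5 syllables.
Between /q/ (V1) and /q/ (V2): cluster /tl/ — /tl/ is itself a permitted onset, so the whole cluster goes right; preceding coda = ∅.
Between /q/ (V2) and /e/ (V3): cluster /nstr/ — the longest permitted-onset suffix is /tr/; onset = /tr/, preceding coda = /ns/.
Between /e/ (V3) and /e/ (V4): cluster /fnfr/ — the longest permitted-onset suffix is /fr/; onset = /fr/, preceding coda = /fn/.
Between /e/ (V4) and /q/ (V5): /ttr/; trying suffixes from longest down, /tr/ is the first permitted one, so coda /t/ | onset /tr/.
So the parse is snq.tlqns.trefn.fret.trqrp.
Syllable 1 is /snq/: onset /sn/, nucleus /q/, coda ∅.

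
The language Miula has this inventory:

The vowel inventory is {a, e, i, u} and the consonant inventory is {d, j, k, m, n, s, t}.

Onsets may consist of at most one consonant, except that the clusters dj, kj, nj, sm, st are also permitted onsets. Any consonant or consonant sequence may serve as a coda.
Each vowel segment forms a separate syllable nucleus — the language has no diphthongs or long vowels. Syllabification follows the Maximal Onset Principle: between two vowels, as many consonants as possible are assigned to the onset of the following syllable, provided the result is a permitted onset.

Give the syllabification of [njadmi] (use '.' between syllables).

njad.mi

Vowels present: a, i; each is a nucleus, giving 2 syllables.
V1 /a/ – V2 /i/: /dm/; trying suffixes from longest down, /m/ is the first permitted one, so coda /d/ | onset /m/.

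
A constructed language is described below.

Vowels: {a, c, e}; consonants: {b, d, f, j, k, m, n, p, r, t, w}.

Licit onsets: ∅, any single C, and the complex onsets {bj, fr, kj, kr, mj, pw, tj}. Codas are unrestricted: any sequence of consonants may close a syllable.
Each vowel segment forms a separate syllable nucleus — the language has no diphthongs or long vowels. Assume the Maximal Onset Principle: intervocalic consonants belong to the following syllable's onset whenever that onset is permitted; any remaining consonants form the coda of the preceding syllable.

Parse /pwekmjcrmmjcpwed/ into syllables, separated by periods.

pwek.mjcrm.mjc.pwed

The vowels are e, c, c, e — 4 nuclei, so 4 syllables.
Between /e/ (V1) and /c/ (V2): /kmj/ — longest licit onset from the right is /mj/, leaving /k/ as coda.
Between /c/ (V2) and /c/ (V3): /rmmj/ splits as /rm/ + /mj/ (/mj/ is the longest suffix that is a licit onset).
Between /c/ (V3) and /e/ (V4): cluster /pw/ — /pw/ is itself a permitted onset, so the whole cluster goes right; preceding coda = ∅.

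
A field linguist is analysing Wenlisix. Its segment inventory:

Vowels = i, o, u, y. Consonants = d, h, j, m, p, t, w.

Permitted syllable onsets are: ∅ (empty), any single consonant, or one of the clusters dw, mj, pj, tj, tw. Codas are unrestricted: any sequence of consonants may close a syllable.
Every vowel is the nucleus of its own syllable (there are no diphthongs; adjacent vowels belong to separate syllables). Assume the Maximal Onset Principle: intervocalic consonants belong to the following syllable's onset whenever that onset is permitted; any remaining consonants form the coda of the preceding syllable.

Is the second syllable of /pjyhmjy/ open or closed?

open

Nuclei (vowels): y, y → 2 syllables.
V1 /y/ – V2 /y/: /hmj/ splits as /h/ + /mj/ (/mj/ is the longest suffix that is a licit onset).
So the parse is pjyh.mjy.
Syllable 2 is /mjy/; it ends in its nucleus with no coda, so it is open.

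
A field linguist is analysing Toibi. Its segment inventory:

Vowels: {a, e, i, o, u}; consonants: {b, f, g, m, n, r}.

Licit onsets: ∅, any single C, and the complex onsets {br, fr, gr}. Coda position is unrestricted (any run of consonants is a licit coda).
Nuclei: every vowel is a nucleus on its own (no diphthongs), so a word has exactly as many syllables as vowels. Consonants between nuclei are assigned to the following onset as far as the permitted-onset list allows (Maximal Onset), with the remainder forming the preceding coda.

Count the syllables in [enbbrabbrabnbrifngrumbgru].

Nuclei (vowels): e, a, a, i, u, u → 6 syllables.

6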